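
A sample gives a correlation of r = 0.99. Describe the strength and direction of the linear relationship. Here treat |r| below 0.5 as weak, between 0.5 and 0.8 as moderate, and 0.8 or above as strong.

r = 0.99 > 0 so the relationship is positive.
|r| = 0.99, which falls in the strong range.

strong positive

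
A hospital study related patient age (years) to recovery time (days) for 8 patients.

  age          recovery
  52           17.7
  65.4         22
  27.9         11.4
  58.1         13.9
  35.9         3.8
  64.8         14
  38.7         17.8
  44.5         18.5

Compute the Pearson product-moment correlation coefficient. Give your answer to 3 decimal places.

0.507

n = 8, Σx = 387.3, Σy = 119.1, Σx² = 20100.97, Σy² = 1989.99, Σxy = 6040.58
nΣxy − ΣxΣy = 48324.64 − 46127.43 = 2197.21
nΣx² − (Σx)² = 160807.76 − 150001.29 = 10806.47; nΣy² − (Σy)² = 15919.92 − 14184.81 = 1735.11
r = 2197.21 / √(10806.47 × 1735.11) = 2197.21 / 4330.1748 ≈ 0.507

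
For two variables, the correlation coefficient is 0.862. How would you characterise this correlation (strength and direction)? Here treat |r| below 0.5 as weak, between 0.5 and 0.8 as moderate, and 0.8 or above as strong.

strong positive

r = 0.862 > 0 so the relationship is positive.
|r| = 0.862, which falls in the strong range.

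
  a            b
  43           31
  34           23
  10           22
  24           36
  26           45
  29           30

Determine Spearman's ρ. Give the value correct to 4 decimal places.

Rank a: 6, 5, 1, 2, 3, 4
Rank b: 4, 2, 1, 5, 6, 3
d = rank(a) − rank(b): 2, 3, 0, -3, -3, 1; Σd² = 32
ρ = 1 − 6Σd² / [n(n²−1)] = 1 − 6×32 / (6×35) = 1 − 192/210 ≈ 0.0857

0.0857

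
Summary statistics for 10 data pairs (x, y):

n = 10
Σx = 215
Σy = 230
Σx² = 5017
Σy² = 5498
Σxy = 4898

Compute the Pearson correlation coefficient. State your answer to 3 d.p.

-0.164

r = (nΣxy − ΣxΣy) / √[(nΣx² − (Σx)²)(nΣy² − (Σy)²)]
Numerator: 10×4898 − 215×230 = -470
Denominator: √[(50170 − 46225)(54980 − 52900)] = √[3945 × 2080] = 2864.5418
r = -470 / 2864.5418 ≈ -0.164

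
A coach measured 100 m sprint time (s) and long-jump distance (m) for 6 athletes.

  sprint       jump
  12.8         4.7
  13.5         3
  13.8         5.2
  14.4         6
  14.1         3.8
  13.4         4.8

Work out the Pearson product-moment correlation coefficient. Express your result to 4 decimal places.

0.2977

n = 6, Σx = 82, Σy = 27.5, Σx² = 1122.26, Σy² = 131.61, Σxy = 376.72
nΣxy − ΣxΣy = 2260.32 − 2255 = 5.32
nΣx² − (Σx)² = 6733.56 − 6724 = 9.56; nΣy² − (Σy)² = 789.66 − 756.25 = 33.41
r = 5.32 / √(9.56 × 33.41) = 5.32 / 17.8718 ≈ 0.2977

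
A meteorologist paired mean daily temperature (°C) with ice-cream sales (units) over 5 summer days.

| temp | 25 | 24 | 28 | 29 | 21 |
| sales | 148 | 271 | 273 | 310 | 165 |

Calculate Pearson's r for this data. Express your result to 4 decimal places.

0.7139

n = 5, Σx = 127, Σy = 1167, Σx² = 3267, Σy² = 293199, Σxy = 30303
nΣxy − ΣxΣy = 151515 − 148209 = 3306
nΣx² − (Σx)² = 16335 − 16129 = 206; nΣy² − (Σy)² = 1465995 − 1361889 = 104106
r = 3306 / √(206 × 104106) = 3306 / 4630.9649 ≈ 0.7139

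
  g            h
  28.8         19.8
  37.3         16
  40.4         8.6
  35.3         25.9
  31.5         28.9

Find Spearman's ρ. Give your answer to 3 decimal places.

-0.700

Rank g: 1, 4, 5, 3, 2
Rank h: 3, 2, 1, 4, 5
d = rank(g) − rank(h): -2, 2, 4, -1, -3; Σd² = 34
ρ = 1 − 6Σd² / [n(n²−1)] = 1 − 6×34 / (5×24) = 1 − 204/120 ≈ -0.700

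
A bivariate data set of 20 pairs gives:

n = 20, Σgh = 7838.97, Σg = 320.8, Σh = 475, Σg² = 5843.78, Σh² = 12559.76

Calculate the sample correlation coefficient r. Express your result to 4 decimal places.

r = (nΣgh − ΣgΣh) / √[(nΣg² − (Σg)²)(nΣh² − (Σh)²)]
Numerator: 20×7838.97 − 320.8×475 = 4399.4
Denominator: √[(116875.6 − 102912.64)(251195.2 − 225625)] = √[13962.96 × 25570.2] = 18895.3878
r = 4399.4 / 18895.3878 ≈ 0.2328

0.2328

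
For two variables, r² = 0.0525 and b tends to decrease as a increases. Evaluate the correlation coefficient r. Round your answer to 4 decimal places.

|r| = √0.0525 = 0.2291
The association is negative, so r = −0.2291.

-0.2291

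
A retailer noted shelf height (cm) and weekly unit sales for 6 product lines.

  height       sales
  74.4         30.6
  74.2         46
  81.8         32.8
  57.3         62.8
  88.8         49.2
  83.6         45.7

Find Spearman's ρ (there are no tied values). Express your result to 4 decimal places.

-0.2000

Rank height: 3, 2, 4, 1, 6, 5
Rank sales: 1, 4, 2, 6, 5, 3
d = rank(height) − rank(sales): 2, -2, 2, -5, 1, 2; Σd² = 42
ρ = 1 − 6Σd² / [n(n²−1)] = 1 − 6×42 / (6×35) = 1 − 252/210 ≈ -0.2000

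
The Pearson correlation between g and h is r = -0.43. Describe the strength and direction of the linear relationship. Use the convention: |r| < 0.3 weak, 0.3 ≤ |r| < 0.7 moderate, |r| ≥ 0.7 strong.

r = -0.43 < 0 so the relationship is negative.
|r| = 0.43, which falls in the moderate range.

moderate negative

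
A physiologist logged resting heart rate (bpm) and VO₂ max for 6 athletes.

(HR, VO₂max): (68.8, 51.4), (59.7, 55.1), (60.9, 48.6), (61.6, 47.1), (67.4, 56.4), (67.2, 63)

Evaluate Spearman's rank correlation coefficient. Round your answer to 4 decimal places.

Rank HR: 6, 1, 2, 3, 5, 4
Rank VO₂max: 3, 4, 2, 1, 5, 6
d = rank(HR) − rank(VO₂max): 3, -3, 0, 2, 0, -2; Σd² = 26
ρ = 1 − 6Σd² / [n(n²−1)] = 1 − 6×26 / (6×35) = 1 − 156/210 ≈ 0.2571

0.2571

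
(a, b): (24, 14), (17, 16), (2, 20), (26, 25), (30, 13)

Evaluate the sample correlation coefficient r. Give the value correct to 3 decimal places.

-0.251

n = 5, Σa = 99, Σb = 88, Σa² = 2445, Σb² = 1646, Σab = 1688
nΣab − ΣaΣb = 8440 − 8712 = -272
nΣa² − (Σa)² = 12225 − 9801 = 2424; nΣb² − (Σb)² = 8230 − 7744 = 486
r = -272 / √(2424 × 486) = -272 / 1085.3866 ≈ -0.251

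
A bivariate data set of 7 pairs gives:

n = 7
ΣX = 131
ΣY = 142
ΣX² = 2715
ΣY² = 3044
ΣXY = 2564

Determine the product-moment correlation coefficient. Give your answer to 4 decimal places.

r = (nΣXY − ΣXΣY) / √[(nΣX² − (ΣX)²)(nΣY² − (ΣY)²)]
Numerator: 7×2564 − 131×142 = -654
Denominator: √[(19005 − 17161)(21308 − 20164)] = √[1844 × 1144] = 1452.4242
r = -654 / 1452.4242 ≈ -0.4503

-0.4503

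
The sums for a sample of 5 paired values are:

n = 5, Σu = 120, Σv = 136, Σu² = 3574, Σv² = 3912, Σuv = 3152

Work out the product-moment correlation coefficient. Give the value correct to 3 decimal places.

r = (nΣuv − ΣuΣv) / √[(nΣu² − (Σu)²)(nΣv² − (Σv)²)]
Numerator: 5×3152 − 120×136 = -560
Denominator: √[(17870 − 14400)(19560 − 18496)] = √[3470 × 1064] = 1921.4786
r = -560 / 1921.4786 ≈ -0.291

-0.291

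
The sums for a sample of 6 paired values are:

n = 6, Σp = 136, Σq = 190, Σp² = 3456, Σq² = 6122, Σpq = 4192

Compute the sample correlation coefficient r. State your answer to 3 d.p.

-0.578

r = (nΣpq − ΣpΣq) / √[(nΣp² − (Σp)²)(nΣq² − (Σq)²)]
Numerator: 6×4192 − 136×190 = -688
Denominator: √[(20736 − 18496)(36732 − 36100)] = √[2240 × 632] = 1189.8235
r = -688 / 1189.8235 ≈ -0.578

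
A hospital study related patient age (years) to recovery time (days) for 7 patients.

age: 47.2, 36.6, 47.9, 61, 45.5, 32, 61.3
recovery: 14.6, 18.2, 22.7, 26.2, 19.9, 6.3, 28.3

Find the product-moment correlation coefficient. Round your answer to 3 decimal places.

0.874

n = 7, Σx = 331.5, Σy = 136.2, Σx² = 16434.75, Σy² = 2982.72, Σxy = 6882.61
nΣxy − ΣxΣy = 48178.27 − 45150.3 = 3027.97
nΣx² − (Σx)² = 115043.25 − 109892.25 = 5151; nΣy² − (Σy)² = 20879.04 − 18550.44 = 2328.6
r = 3027.97 / √(5151 × 2328.6) = 3027.97 / 3463.3248 ≈ 0.874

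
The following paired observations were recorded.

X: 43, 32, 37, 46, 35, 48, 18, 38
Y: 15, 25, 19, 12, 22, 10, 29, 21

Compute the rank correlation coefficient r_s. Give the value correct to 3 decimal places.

-0.976

Rank X: 6, 2, 4, 7, 3, 8, 1, 5
Rank Y: 3, 7, 4, 2, 6, 1, 8, 5
d = rank(X) − rank(Y): 3, -5, 0, 5, -3, 7, -7, 0; Σd² = 166
ρ = 1 − 6Σd² / [n(n²−1)] = 1 − 6×166 / (8×63) = 1 − 996/504 ≈ -0.976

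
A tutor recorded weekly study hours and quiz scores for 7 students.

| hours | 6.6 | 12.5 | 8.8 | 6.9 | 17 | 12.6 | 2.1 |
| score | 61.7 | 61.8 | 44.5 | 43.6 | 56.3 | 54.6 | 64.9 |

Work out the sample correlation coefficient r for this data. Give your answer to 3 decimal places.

n = 7, Σx = 66.5, Σy = 387.4, Σx² = 777.03, Σy² = 21870.2, Σxy = 3653.51
nΣxy − ΣxΣy = 25574.57 − 25762.1 = -187.53
nΣx² − (Σx)² = 5439.21 − 4422.25 = 1016.96; nΣy² − (Σy)² = 153091.4 − 150078.76 = 3012.64
r = -187.53 / √(1016.96 × 3012.64) = -187.53 / 1750.3526 ≈ -0.107

-0.107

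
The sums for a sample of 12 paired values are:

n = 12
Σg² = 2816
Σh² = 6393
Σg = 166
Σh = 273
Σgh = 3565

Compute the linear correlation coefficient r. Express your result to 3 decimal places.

r = (nΣgh − ΣgΣh) / √[(nΣg² − (Σg)²)(nΣh² − (Σh)²)]
Numerator: 12×3565 − 166×273 = -2538
Denominator: √[(33792 − 27556)(76716 − 74529)] = √[6236 × 2187] = 3692.9842
r = -2538 / 3692.9842 ≈ -0.687

-0.687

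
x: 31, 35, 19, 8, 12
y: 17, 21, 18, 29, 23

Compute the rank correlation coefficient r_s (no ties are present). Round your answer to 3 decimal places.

Rank x: 4, 5, 3, 1, 2
Rank y: 1, 3, 2, 5, 4
d = rank(x) − rank(y): 3, 2, 1, -4, -2; Σd² = 34
ρ = 1 − 6Σd² / [n(n²−1)] = 1 − 6×34 / (5×24) = 1 − 204/120 ≈ -0.700

-0.700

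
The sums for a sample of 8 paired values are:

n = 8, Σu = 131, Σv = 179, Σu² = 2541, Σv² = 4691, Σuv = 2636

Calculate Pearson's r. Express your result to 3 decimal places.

r = (nΣuv − ΣuΣv) / √[(nΣu² − (Σu)²)(nΣv² − (Σv)²)]
Numerator: 8×2636 − 131×179 = -2361
Denominator: √[(20328 − 17161)(37528 − 32041)] = √[3167 × 5487] = 4168.6124
r = -2361 / 4168.6124 ≈ -0.566

-0.566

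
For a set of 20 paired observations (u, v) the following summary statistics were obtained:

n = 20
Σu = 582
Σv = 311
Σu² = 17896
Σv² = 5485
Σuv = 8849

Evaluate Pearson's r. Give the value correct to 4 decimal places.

r = (nΣuv − ΣuΣv) / √[(nΣu² − (Σu)²)(nΣv² − (Σv)²)]
Numerator: 20×8849 − 582×311 = -4022
Denominator: √[(357920 − 338724)(109700 − 96721)] = √[19196 × 12979] = 15784.3240
r = -4022 / 15784.3240 ≈ -0.2548

-0.2548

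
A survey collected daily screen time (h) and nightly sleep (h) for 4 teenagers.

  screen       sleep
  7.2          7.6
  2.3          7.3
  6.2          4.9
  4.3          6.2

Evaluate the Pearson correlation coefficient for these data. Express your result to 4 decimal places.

n = 4, Σx = 20, Σy = 26, Σx² = 114.06, Σy² = 173.5, Σxy = 128.55
nΣxy − ΣxΣy = 514.2 − 520 = -5.8
nΣx² − (Σx)² = 456.24 − 400 = 56.24; nΣy² − (Σy)² = 694 − 676 = 18
r = -5.8 / √(56.24 × 18) = -5.8 / 31.8170 ≈ -0.1823

-0.1823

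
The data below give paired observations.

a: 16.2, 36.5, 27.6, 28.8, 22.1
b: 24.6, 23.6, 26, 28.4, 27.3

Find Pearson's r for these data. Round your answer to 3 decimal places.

-0.165

n = 5, Σa = 131.2, Σb = 129.9, Σa² = 3674.3, Σb² = 3389.97, Σab = 3398.77
nΣab − ΣaΣb = 16993.85 − 17042.88 = -49.03
nΣa² − (Σa)² = 18371.5 − 17213.44 = 1158.06; nΣb² − (Σb)² = 16949.85 − 16874.01 = 75.84
r = -49.03 / √(1158.06 × 75.84) = -49.03 / 296.3567 ≈ -0.165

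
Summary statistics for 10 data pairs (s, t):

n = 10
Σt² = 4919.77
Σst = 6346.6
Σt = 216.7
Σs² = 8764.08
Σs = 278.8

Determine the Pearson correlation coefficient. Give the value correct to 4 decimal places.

r = (nΣst − ΣsΣt) / √[(nΣs² − (Σs)²)(nΣt² − (Σt)²)]
Numerator: 10×6346.6 − 278.8×216.7 = 3050.04
Denominator: √[(87640.8 − 77729.44)(49197.7 − 46958.89)] = √[9911.36 × 2238.81] = 4710.5893
r = 3050.04 / 4710.5893 ≈ 0.6475

0.6475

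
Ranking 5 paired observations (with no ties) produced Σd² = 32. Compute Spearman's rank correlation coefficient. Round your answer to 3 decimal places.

-0.600

ρ = 1 − 6Σd² / [n(n²−1)] = 1 − 6×32 / (5×24)
  = 1 − 192/120 = 1 − 1.6000 ≈ -0.600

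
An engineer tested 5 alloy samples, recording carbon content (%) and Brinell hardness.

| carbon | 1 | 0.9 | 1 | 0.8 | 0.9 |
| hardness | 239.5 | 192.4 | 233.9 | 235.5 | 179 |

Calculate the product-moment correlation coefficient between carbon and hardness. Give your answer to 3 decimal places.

n = 5, Σx = 4.6, Σy = 1080.3, Σx² = 4.26, Σy² = 236588.47, Σxy = 996.06
nΣxy − ΣxΣy = 4980.3 − 4969.38 = 10.92
nΣx² − (Σx)² = 21.3 − 21.16 = 0.14; nΣy² − (Σy)² = 1182942.35 − 1167048.09 = 15894.26
r = 10.92 / √(0.14 × 15894.26) = 10.92 / 47.1720 ≈ 0.231

0.231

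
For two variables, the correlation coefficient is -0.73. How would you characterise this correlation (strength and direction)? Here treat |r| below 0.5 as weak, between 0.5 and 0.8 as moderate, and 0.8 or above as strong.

moderate negative

r = -0.73 < 0 so the relationship is negative.
|r| = 0.73, which falls in the moderate range.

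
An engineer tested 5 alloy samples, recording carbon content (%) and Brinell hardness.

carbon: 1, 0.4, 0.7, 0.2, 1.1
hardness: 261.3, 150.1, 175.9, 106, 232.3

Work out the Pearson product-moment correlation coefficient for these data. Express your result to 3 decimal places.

n = 5, Σx = 3.4, Σy = 925.6, Σx² = 2.9, Σy² = 186947.8, Σxy = 721.2
nΣxy − ΣxΣy = 3606 − 3147.04 = 458.96
nΣx² − (Σx)² = 14.5 − 11.56 = 2.94; nΣy² − (Σy)² = 934739 − 856735.36 = 78003.64
r = 458.96 / √(2.94 × 78003.64) = 458.96 / 478.8849 ≈ 0.958

0.958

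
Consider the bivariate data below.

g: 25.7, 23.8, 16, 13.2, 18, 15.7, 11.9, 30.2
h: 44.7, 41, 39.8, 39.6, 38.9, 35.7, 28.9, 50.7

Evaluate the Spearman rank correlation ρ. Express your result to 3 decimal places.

Rank g: 7, 6, 4, 2, 5, 3, 1, 8
Rank h: 7, 6, 5, 4, 3, 2, 1, 8
d = rank(g) − rank(h): 0, 0, -1, -2, 2, 1, 0, 0; Σd² = 10
ρ = 1 − 6Σd² / [n(n²−1)] = 1 − 6×10 / (8×63) = 1 − 60/504 ≈ 0.881

0.881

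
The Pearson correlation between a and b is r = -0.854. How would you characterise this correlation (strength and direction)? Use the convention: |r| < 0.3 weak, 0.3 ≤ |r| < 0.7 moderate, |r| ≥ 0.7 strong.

strong negative

r = -0.854 < 0 so the relationship is negative.
|r| = 0.854, which falls in the strong range.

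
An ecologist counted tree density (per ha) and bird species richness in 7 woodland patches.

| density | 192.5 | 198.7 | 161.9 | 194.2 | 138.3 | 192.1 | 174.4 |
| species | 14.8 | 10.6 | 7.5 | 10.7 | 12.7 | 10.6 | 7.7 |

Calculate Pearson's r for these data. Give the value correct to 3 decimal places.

n = 7, Σx = 1252.1, Σy = 74.6, Σx² = 226907.85, Σy² = 835.08, Σxy = 13382.96
nΣxy − ΣxΣy = 93680.72 − 93406.66 = 274.06
nΣx² − (Σx)² = 1588354.95 − 1567754.41 = 20600.54; nΣy² − (Σy)² = 5845.56 − 5565.16 = 280.4
r = 274.06 / √(20600.54 × 280.4) = 274.06 / 2403.4125 ≈ 0.114

0.114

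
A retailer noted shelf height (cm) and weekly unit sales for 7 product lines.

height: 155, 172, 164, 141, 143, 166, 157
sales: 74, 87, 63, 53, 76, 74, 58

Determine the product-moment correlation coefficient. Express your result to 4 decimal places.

n = 7, Σx = 1098, Σy = 485, Σx² = 173040, Σy² = 34439, Σxy = 76497
nΣxy − ΣxΣy = 535479 − 532530 = 2949
nΣx² − (Σx)² = 1211280 − 1205604 = 5676; nΣy² − (Σy)² = 241073 − 235225 = 5848
r = 2949 / √(5676 × 5848) = 2949 / 5761.3582 ≈ 0.5119

0.5119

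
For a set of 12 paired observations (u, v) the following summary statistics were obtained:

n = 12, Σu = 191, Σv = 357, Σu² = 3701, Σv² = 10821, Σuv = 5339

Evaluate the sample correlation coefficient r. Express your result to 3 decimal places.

-0.944

r = (nΣuv − ΣuΣv) / √[(nΣu² − (Σu)²)(nΣv² − (Σv)²)]
Numerator: 12×5339 − 191×357 = -4119
Denominator: √[(44412 − 36481)(129852 − 127449)] = √[7931 × 2403] = 4365.5690
r = -4119 / 4365.5690 ≈ -0.944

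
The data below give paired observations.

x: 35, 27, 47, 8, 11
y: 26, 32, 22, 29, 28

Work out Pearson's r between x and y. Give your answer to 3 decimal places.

-0.655

n = 5, Σx = 128, Σy = 137, Σx² = 4348, Σy² = 3809, Σxy = 3348
nΣxy − ΣxΣy = 16740 − 17536 = -796
nΣx² − (Σx)² = 21740 − 16384 = 5356; nΣy² − (Σy)² = 19045 − 18769 = 276
r = -796 / √(5356 × 276) = -796 / 1215.8355 ≈ -0.655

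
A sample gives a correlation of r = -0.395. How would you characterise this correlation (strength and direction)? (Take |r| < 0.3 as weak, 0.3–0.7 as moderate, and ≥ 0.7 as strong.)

moderate negative

r = -0.395 < 0 so the relationship is negative.
|r| = 0.395, which falls in the moderate range.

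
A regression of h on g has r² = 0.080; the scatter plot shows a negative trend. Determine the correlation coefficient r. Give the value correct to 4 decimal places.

-0.2828

|r| = √0.080 = 0.2828
The association is negative, so r = −0.2828.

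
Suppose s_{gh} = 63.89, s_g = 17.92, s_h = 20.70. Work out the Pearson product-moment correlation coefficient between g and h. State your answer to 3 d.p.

0.172

r = Cov(g,h) / (s_g · s_h) = 63.89 / (17.92 × 20.70)
  = 63.89 / 370.9440 ≈ 0.172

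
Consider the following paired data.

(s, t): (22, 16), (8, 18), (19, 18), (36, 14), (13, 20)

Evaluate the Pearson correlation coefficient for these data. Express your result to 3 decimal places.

-0.861

n = 5, Σs = 98, Σt = 86, Σs² = 2374, Σt² = 1500, Σst = 1602
nΣst − ΣsΣt = 8010 − 8428 = -418
nΣs² − (Σs)² = 11870 − 9604 = 2266; nΣt² − (Σt)² = 7500 − 7396 = 104
r = -418 / √(2266 × 104) = -418 / 485.4524 ≈ -0.861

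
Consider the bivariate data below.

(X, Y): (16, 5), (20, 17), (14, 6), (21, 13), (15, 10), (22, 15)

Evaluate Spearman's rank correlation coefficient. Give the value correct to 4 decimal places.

0.6571

Rank X: 3, 4, 1, 5, 2, 6
Rank Y: 1, 6, 2, 4, 3, 5
d = rank(X) − rank(Y): 2, -2, -1, 1, -1, 1; Σd² = 12
ρ = 1 − 6Σd² / [n(n²−1)] = 1 − 6×12 / (6×35) = 1 − 72/210 ≈ 0.6571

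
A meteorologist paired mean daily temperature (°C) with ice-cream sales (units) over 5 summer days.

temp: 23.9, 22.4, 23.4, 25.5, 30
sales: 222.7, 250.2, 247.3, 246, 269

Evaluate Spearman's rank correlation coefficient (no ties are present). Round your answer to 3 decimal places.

Rank temp: 3, 1, 2, 4, 5
Rank sales: 1, 4, 3, 2, 5
d = rank(temp) − rank(sales): 2, -3, -1, 2, 0; Σd² = 18
ρ = 1 − 6Σd² / [n(n²−1)] = 1 − 6×18 / (5×24) = 1 − 108/120 ≈ 0.100

0.100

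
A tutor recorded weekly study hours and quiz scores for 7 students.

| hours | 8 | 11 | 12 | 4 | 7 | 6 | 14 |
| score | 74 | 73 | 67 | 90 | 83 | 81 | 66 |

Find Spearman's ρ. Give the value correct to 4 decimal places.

-0.9643

Rank hours: 4, 5, 6, 1, 3, 2, 7
Rank score: 4, 3, 2, 7, 6, 5, 1
d = rank(hours) − rank(score): 0, 2, 4, -6, -3, -3, 6; Σd² = 110
ρ = 1 − 6Σd² / [n(n²−1)] = 1 − 6×110 / (7×48) = 1 − 660/336 ≈ -0.9643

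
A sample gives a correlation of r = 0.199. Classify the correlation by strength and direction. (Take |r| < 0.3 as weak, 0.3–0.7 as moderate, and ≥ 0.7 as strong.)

r = 0.199 > 0 so the relationship is positive.
|r| = 0.199, which falls in the weak range.

weak positive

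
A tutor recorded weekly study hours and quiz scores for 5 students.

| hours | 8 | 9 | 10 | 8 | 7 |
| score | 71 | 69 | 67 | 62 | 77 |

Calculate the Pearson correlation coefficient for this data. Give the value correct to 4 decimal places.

n = 5, Σx = 42, Σy = 346, Σx² = 358, Σy² = 24064, Σxy = 2894
nΣxy − ΣxΣy = 14470 − 14532 = -62
nΣx² − (Σx)² = 1790 − 1764 = 26; nΣy² − (Σy)² = 120320 − 119716 = 604
r = -62 / √(26 × 604) = -62 / 125.3156 ≈ -0.4948

-0.4948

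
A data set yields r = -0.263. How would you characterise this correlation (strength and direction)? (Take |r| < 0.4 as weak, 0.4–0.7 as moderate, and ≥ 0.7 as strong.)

r = -0.263 < 0 so the relationship is negative.
|r| = 0.263, which falls in the weak range.

weak negative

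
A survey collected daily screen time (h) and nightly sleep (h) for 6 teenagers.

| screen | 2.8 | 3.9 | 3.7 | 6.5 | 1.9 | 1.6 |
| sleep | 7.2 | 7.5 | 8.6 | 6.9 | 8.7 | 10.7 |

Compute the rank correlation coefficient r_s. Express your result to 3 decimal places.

Rank screen: 3, 5, 4, 6, 2, 1
Rank sleep: 2, 3, 4, 1, 5, 6
d = rank(screen) − rank(sleep): 1, 2, 0, 5, -3, -5; Σd² = 64
ρ = 1 − 6Σd² / [n(n²−1)] = 1 − 6×64 / (6×35) = 1 − 384/210 ≈ -0.829

-0.829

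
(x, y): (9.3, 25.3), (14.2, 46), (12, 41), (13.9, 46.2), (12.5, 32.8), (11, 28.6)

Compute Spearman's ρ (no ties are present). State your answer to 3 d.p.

Rank x: 1, 6, 3, 5, 4, 2
Rank y: 1, 5, 4, 6, 3, 2
d = rank(x) − rank(y): 0, 1, -1, -1, 1, 0; Σd² = 4
ρ = 1 − 6Σd² / [n(n²−1)] = 1 − 6×4 / (6×35) = 1 − 24/210 ≈ 0.886

0.886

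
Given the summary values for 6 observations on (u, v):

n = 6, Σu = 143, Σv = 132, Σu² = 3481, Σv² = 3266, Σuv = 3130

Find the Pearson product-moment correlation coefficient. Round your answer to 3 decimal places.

-0.099

r = (nΣuv − ΣuΣv) / √[(nΣu² − (Σu)²)(nΣv² − (Σv)²)]
Numerator: 6×3130 − 143×132 = -96
Denominator: √[(20886 − 20449)(19596 − 17424)] = √[437 × 2172] = 974.2505
r = -96 / 974.2505 ≈ -0.099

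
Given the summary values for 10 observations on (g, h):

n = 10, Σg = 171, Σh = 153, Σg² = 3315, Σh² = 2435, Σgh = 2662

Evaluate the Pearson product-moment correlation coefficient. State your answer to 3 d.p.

r = (nΣgh − ΣgΣh) / √[(nΣg² − (Σg)²)(nΣh² − (Σh)²)]
Numerator: 10×2662 − 171×153 = 457
Denominator: √[(33150 − 29241)(24350 − 23409)] = √[3909 × 941] = 1917.9075
r = 457 / 1917.9075 ≈ 0.238

0.238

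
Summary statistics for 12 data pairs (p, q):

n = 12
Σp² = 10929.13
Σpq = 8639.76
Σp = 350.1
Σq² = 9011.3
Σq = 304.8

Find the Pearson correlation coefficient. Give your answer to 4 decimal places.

-0.2653

r = (nΣpq − ΣpΣq) / √[(nΣp² − (Σp)²)(nΣq² − (Σq)²)]
Numerator: 12×8639.76 − 350.1×304.8 = -3033.36
Denominator: √[(131149.56 − 122570.01)(108135.6 − 92903.04)] = √[8579.55 × 15232.56] = 11431.9075
r = -3033.36 / 11431.9075 ≈ -0.2653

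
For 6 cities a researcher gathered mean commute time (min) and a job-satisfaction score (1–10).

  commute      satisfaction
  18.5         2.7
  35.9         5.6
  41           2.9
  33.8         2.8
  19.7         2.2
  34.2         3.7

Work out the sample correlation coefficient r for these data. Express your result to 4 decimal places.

n = 6, Σx = 183.1, Σy = 19.9, Σx² = 6012.23, Σy² = 73.43, Σxy = 634.41
nΣxy − ΣxΣy = 3806.46 − 3643.69 = 162.77
nΣx² − (Σx)² = 36073.38 − 33525.61 = 2547.77; nΣy² − (Σy)² = 440.58 − 396.01 = 44.57
r = 162.77 / √(2547.77 × 44.57) = 162.77 / 336.9779 ≈ 0.4830

0.4830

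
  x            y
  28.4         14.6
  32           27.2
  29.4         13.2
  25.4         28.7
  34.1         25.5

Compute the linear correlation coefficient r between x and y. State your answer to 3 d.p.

n = 5, Σx = 149.3, Σy = 109.2, Σx² = 4502.89, Σy² = 2601.18, Σxy = 3271.65
nΣxy − ΣxΣy = 16358.25 − 16303.56 = 54.69
nΣx² − (Σx)² = 22514.45 − 22290.49 = 223.96; nΣy² − (Σy)² = 13005.9 − 11924.64 = 1081.26
r = 54.69 / √(223.96 × 1081.26) = 54.69 / 492.0965 ≈ 0.111

0.111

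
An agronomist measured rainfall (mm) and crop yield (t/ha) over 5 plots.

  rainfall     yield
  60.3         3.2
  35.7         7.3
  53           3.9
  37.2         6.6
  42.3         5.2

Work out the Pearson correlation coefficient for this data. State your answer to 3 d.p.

n = 5, Σx = 228.5, Σy = 26.2, Σx² = 10892.71, Σy² = 149.34, Σxy = 1125.75
nΣxy − ΣxΣy = 5628.75 − 5986.7 = -357.95
nΣx² − (Σx)² = 54463.55 − 52212.25 = 2251.3; nΣy² − (Σy)² = 746.7 − 686.44 = 60.26
r = -357.95 / √(2251.3 × 60.26) = -357.95 / 368.3250 ≈ -0.972

-0.972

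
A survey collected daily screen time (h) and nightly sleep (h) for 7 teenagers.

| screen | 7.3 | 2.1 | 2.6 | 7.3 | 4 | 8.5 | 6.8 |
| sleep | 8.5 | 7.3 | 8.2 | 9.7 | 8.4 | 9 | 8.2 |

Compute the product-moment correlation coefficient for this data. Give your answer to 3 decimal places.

n = 7, Σx = 38.6, Σy = 59.3, Σx² = 252.24, Σy² = 505.67, Σxy = 335.37
nΣxy − ΣxΣy = 2347.59 − 2288.98 = 58.61
nΣx² − (Σx)² = 1765.68 − 1489.96 = 275.72; nΣy² − (Σy)² = 3539.69 − 3516.49 = 23.2
r = 58.61 / √(275.72 × 23.2) = 58.61 / 79.9794 ≈ 0.733

0.733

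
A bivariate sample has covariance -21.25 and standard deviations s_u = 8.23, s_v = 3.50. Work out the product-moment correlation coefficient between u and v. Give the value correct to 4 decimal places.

-0.7377

r = Cov(u,v) / (s_u · s_v) = -21.25 / (8.23 × 3.50)
  = -21.25 / 28.8050 ≈ -0.7377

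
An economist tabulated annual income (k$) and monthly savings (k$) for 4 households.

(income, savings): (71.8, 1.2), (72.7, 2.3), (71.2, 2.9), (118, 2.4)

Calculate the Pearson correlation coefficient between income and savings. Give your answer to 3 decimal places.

n = 4, Σx = 333.7, Σy = 8.8, Σx² = 29433.97, Σy² = 20.9, Σxy = 743.05
nΣxy − ΣxΣy = 2972.2 − 2936.56 = 35.64
nΣx² − (Σx)² = 117735.88 − 111355.69 = 6380.19; nΣy² − (Σy)² = 83.6 − 77.44 = 6.16
r = 35.64 / √(6380.19 × 6.16) = 35.64 / 198.2472 ≈ 0.180

0.180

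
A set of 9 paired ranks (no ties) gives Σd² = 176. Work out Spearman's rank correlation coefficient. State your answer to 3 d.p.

-0.467

ρ = 1 − 6Σd² / [n(n²−1)] = 1 − 6×176 / (9×80)
  = 1 − 1056/720 = 1 − 1.4667 ≈ -0.467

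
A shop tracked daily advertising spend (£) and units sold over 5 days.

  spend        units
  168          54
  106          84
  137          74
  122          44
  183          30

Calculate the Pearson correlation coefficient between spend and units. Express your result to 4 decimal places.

-0.7085

n = 5, Σx = 716, Σy = 286, Σx² = 106602, Σy² = 18284, Σxy = 38972
nΣxy − ΣxΣy = 194860 − 204776 = -9916
nΣx² − (Σx)² = 533010 − 512656 = 20354; nΣy² − (Σy)² = 91420 − 81796 = 9624
r = -9916 / √(20354 × 9624) = -9916 / 13995.9600 ≈ -0.7085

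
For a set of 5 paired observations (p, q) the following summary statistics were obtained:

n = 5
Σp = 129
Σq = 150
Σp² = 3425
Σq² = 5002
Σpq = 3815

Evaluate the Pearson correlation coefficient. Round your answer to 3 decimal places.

r = (nΣpq − ΣpΣq) / √[(nΣp² − (Σp)²)(nΣq² − (Σq)²)]
Numerator: 5×3815 − 129×150 = -275
Denominator: √[(17125 − 16641)(25010 − 22500)] = √[484 × 2510] = 1102.1978
r = -275 / 1102.1978 ≈ -0.250

-0.250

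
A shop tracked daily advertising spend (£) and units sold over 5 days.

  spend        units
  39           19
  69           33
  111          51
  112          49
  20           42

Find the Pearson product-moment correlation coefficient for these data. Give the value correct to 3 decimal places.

n = 5, Σx = 351, Σy = 194, Σx² = 31547, Σy² = 8216, Σxy = 15007
nΣxy − ΣxΣy = 75035 − 68094 = 6941
nΣx² − (Σx)² = 157735 − 123201 = 34534; nΣy² − (Σy)² = 41080 − 37636 = 3444
r = 6941 / √(34534 × 3444) = 6941 / 10905.7368 ≈ 0.636

0.636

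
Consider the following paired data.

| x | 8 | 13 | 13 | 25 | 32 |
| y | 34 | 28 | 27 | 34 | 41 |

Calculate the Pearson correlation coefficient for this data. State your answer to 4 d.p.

n = 5, Σx = 91, Σy = 164, Σx² = 2051, Σy² = 5506, Σxy = 3149
nΣxy − ΣxΣy = 15745 − 14924 = 821
nΣx² − (Σx)² = 10255 − 8281 = 1974; nΣy² − (Σy)² = 27530 − 26896 = 634
r = 821 / √(1974 × 634) = 821 / 1118.7118 ≈ 0.7339

0.7339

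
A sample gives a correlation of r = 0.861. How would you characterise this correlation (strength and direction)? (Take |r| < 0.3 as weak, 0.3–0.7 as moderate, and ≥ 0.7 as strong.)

r = 0.861 > 0 so the relationship is positive.
|r| = 0.861, which falls in the strong range.

strong positive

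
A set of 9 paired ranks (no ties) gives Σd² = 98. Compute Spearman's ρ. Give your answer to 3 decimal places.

ρ = 1 − 6Σd² / [n(n²−1)] = 1 − 6×98 / (9×80)
  = 1 − 588/720 = 1 − 0.8167 ≈ 0.183

0.183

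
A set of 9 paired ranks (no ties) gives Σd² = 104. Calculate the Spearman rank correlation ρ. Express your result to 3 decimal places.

ρ = 1 − 6Σd² / [n(n²−1)] = 1 − 6×104 / (9×80)
  = 1 − 624/720 = 1 − 0.8667 ≈ 0.133

0.133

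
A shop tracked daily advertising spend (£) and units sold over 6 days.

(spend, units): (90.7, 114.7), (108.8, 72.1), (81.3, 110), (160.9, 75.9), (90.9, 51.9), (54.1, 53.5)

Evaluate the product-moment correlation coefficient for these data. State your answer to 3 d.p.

0.055

n = 6, Σx = 586.7, Σy = 478.1, Σx² = 63752.05, Σy² = 41771.17, Σxy = 47015.14
nΣxy − ΣxΣy = 282090.84 − 280501.27 = 1589.57
nΣx² − (Σx)² = 382512.3 − 344216.89 = 38295.41; nΣy² − (Σy)² = 250627.02 − 228579.61 = 22047.41
r = 1589.57 / √(38295.41 × 22047.41) = 1589.57 / 29057.0922 ≈ 0.055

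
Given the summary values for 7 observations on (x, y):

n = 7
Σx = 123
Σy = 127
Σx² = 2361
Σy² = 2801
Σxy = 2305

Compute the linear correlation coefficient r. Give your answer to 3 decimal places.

0.233

r = (nΣxy − ΣxΣy) / √[(nΣx² − (Σx)²)(nΣy² − (Σy)²)]
Numerator: 7×2305 − 123×127 = 514
Denominator: √[(16527 − 15129)(19607 − 16129)] = √[1398 × 3478] = 2205.0497
r = 514 / 2205.0497 ≈ 0.233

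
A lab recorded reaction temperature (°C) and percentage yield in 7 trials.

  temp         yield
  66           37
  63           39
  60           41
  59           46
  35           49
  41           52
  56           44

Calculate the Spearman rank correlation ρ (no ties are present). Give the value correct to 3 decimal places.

Rank temp: 7, 6, 5, 4, 1, 2, 3
Rank yield: 1, 2, 3, 5, 6, 7, 4
d = rank(temp) − rank(yield): 6, 4, 2, -1, -5, -5, -1; Σd² = 108
ρ = 1 − 6Σd² / [n(n²−1)] = 1 − 6×108 / (7×48) = 1 − 648/336 ≈ -0.929

-0.929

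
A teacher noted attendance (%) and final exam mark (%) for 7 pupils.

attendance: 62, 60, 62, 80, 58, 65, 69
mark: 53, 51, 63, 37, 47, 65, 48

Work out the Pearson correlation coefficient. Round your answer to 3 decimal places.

n = 7, Σx = 456, Σy = 364, Σx² = 30038, Σy² = 19486, Σxy = 23475
nΣxy − ΣxΣy = 164325 − 165984 = -1659
nΣx² − (Σx)² = 210266 − 207936 = 2330; nΣy² − (Σy)² = 136402 − 132496 = 3906
r = -1659 / √(2330 × 3906) = -1659 / 3016.7831 ≈ -0.550

-0.550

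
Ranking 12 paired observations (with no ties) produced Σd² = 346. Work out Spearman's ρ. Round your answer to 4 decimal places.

-0.2098

ρ = 1 − 6Σd² / [n(n²−1)] = 1 − 6×346 / (12×143)
  = 1 − 2076/1716 = 1 − 1.20979 ≈ -0.2098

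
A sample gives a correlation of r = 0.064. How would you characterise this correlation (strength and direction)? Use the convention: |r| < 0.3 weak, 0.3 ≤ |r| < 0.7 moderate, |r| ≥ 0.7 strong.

weak positive

r = 0.064 > 0 so the relationship is positive.
|r| = 0.064, which falls in the weak range.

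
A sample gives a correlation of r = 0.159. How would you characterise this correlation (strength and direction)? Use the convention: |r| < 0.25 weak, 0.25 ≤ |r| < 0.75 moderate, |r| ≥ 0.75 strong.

r = 0.159 > 0 so the relationship is positive.
|r| = 0.159, which falls in the weak range.

weak positive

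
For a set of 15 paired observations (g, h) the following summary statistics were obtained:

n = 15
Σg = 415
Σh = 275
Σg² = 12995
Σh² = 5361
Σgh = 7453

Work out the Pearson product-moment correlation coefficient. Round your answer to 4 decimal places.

r = (nΣgh − ΣgΣh) / √[(nΣg² − (Σg)²)(nΣh² − (Σh)²)]
Numerator: 15×7453 − 415×275 = -2330
Denominator: √[(194925 − 172225)(80415 − 75625)] = √[22700 × 4790] = 10427.5117
r = -2330 / 10427.5117 ≈ -0.2234

-0.2234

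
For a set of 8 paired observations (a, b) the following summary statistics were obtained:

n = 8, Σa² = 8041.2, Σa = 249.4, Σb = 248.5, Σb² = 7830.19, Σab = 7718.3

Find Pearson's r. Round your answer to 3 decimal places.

-0.167

r = (nΣab − ΣaΣb) / √[(nΣa² − (Σa)²)(nΣb² − (Σb)²)]
Numerator: 8×7718.3 − 249.4×248.5 = -229.5
Denominator: √[(64329.6 − 62200.36)(62641.52 − 61752.25)] = √[2129.24 × 889.27] = 1376.0339
r = -229.5 / 1376.0339 ≈ -0.167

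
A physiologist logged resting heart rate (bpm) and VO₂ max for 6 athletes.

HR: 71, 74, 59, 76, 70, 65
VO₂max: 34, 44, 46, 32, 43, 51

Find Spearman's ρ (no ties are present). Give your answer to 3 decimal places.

Rank HR: 4, 5, 1, 6, 3, 2
Rank VO₂max: 2, 4, 5, 1, 3, 6
d = rank(HR) − rank(VO₂max): 2, 1, -4, 5, 0, -4; Σd² = 62
ρ = 1 − 6Σd² / [n(n²−1)] = 1 − 6×62 / (6×35) = 1 − 372/210 ≈ -0.771

-0.771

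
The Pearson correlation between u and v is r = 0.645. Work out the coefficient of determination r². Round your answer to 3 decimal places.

0.416

r² = (0.645)² = 0.416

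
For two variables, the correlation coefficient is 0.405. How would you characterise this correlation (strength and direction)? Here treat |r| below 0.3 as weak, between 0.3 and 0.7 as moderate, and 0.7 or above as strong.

moderate positive

r = 0.405 > 0 so the relationship is positive.
|r| = 0.405, which falls in the moderate range.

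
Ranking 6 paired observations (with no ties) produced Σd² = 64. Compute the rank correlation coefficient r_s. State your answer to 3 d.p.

-0.829

ρ = 1 − 6Σd² / [n(n²−1)] = 1 − 6×64 / (6×35)
  = 1 − 384/210 = 1 − 1.8286 ≈ -0.829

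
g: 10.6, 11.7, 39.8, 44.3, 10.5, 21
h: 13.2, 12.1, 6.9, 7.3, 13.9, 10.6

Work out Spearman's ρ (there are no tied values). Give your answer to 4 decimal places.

-0.9429

Rank g: 2, 3, 5, 6, 1, 4
Rank h: 5, 4, 1, 2, 6, 3
d = rank(g) − rank(h): -3, -1, 4, 4, -5, 1; Σd² = 68
ρ = 1 − 6Σd² / [n(n²−1)] = 1 − 6×68 / (6×35) = 1 − 408/210 ≈ -0.9429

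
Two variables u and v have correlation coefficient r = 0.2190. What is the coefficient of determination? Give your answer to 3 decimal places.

0.048

r² = (0.2190)² = 0.048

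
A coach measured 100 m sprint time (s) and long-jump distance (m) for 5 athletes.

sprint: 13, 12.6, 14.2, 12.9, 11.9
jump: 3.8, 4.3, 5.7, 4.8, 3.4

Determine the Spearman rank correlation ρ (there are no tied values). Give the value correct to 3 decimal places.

0.700

Rank sprint: 4, 2, 5, 3, 1
Rank jump: 2, 3, 5, 4, 1
d = rank(sprint) − rank(jump): 2, -1, 0, -1, 0; Σd² = 6
ρ = 1 − 6Σd² / [n(n²−1)] = 1 − 6×6 / (5×24) = 1 − 36/120 ≈ 0.700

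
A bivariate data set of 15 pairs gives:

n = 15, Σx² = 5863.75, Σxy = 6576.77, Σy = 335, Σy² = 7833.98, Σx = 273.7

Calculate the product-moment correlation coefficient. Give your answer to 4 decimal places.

0.8385

r = (nΣxy − ΣxΣy) / √[(nΣx² − (Σx)²)(nΣy² − (Σy)²)]
Numerator: 15×6576.77 − 273.7×335 = 6962.05
Denominator: √[(87956.25 − 74911.69)(117509.7 − 112225)] = √[13044.56 × 5284.7] = 8302.8059
r = 6962.05 / 8302.8059 ≈ 0.8385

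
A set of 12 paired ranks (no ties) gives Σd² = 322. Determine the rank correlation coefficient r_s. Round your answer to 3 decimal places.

ρ = 1 − 6Σd² / [n(n²−1)] = 1 − 6×322 / (12×143)
  = 1 − 1932/1716 = 1 − 1.1259 ≈ -0.126

-0.126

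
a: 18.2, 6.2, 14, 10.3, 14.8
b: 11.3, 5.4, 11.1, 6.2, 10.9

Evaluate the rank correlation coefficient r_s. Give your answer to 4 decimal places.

Rank a: 5, 1, 3, 2, 4
Rank b: 5, 1, 4, 2, 3
d = rank(a) − rank(b): 0, 0, -1, 0, 1; Σd² = 2
ρ = 1 − 6Σd² / [n(n²−1)] = 1 − 6×2 / (5×24) = 1 − 12/120 ≈ 0.9000

0.9000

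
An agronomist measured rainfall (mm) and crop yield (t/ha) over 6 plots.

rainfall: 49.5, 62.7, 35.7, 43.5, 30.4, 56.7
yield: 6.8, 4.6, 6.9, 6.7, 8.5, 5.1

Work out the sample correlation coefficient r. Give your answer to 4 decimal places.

n = 6, Σx = 278.5, Σy = 38.6, Σx² = 13687.33, Σy² = 258.16, Σxy = 1710.37
nΣxy − ΣxΣy = 10262.22 − 10750.1 = -487.88
nΣx² − (Σx)² = 82123.98 − 77562.25 = 4561.73; nΣy² − (Σy)² = 1548.96 − 1489.96 = 59
r = -487.88 / √(4561.73 × 59) = -487.88 / 518.7890 ≈ -0.9404

-0.9404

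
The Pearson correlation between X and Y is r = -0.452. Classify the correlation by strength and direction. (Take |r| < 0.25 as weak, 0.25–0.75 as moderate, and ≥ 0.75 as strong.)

r = -0.452 < 0 so the relationship is negative.
|r| = 0.452, which falls in the moderate range.

moderate negative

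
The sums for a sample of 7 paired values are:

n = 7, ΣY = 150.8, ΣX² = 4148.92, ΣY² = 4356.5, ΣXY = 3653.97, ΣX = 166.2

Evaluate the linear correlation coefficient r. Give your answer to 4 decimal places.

r = (nΣXY − ΣXΣY) / √[(nΣX² − (ΣX)²)(nΣY² − (ΣY)²)]
Numerator: 7×3653.97 − 166.2×150.8 = 514.83
Denominator: √[(29042.44 − 27622.44)(30495.5 − 22740.64)] = √[1420 × 7754.86] = 3318.4185
r = 514.83 / 3318.4185 ≈ 0.1551

0.1551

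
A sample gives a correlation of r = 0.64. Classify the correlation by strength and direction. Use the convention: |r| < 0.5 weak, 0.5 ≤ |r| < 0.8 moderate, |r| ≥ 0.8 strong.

r = 0.64 > 0 so the relationship is positive.
|r| = 0.64, which falls in the moderate range.

moderate positive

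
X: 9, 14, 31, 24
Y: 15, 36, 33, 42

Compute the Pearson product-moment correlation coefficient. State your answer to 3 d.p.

0.618

n = 4, ΣX = 78, ΣY = 126, ΣX² = 1814, ΣY² = 4374, ΣXY = 2670
nΣXY − ΣXΣY = 10680 − 9828 = 852
nΣX² − (ΣX)² = 7256 − 6084 = 1172; nΣY² − (ΣY)² = 17496 − 15876 = 1620
r = 852 / √(1172 × 1620) = 852 / 1377.9115 ≈ 0.618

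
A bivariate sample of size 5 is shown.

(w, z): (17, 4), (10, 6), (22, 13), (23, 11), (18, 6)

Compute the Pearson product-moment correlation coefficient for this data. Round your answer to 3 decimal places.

0.701

n = 5, Σw = 90, Σz = 40, Σw² = 1726, Σz² = 378, Σwz = 775
nΣwz − ΣwΣz = 3875 − 3600 = 275
nΣw² − (Σw)² = 8630 − 8100 = 530; nΣz² − (Σz)² = 1890 − 1600 = 290
r = 275 / √(530 × 290) = 275 / 392.0459 ≈ 0.701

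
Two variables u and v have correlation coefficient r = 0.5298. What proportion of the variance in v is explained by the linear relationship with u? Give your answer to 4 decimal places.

r² = (0.5298)² = 0.2807

0.2807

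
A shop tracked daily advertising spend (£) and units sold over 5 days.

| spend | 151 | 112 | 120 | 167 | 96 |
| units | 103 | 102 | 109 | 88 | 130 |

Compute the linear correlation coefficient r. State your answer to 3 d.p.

-0.845

n = 5, Σx = 646, Σy = 532, Σx² = 86850, Σy² = 57538, Σxy = 67233
nΣxy − ΣxΣy = 336165 − 343672 = -7507
nΣx² − (Σx)² = 434250 − 417316 = 16934; nΣy² − (Σy)² = 287690 − 283024 = 4666
r = -7507 / √(16934 × 4666) = -7507 / 8888.9844 ≈ -0.845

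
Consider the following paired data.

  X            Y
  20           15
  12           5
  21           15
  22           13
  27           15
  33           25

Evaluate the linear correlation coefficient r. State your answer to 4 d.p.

n = 6, ΣX = 135, ΣY = 88, ΣX² = 3287, ΣY² = 1494, ΣXY = 2191
nΣXY − ΣXΣY = 13146 − 11880 = 1266
nΣX² − (ΣX)² = 19722 − 18225 = 1497; nΣY² − (ΣY)² = 8964 − 7744 = 1220
r = 1266 / √(1497 × 1220) = 1266 / 1351.4215 ≈ 0.9368

0.9368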